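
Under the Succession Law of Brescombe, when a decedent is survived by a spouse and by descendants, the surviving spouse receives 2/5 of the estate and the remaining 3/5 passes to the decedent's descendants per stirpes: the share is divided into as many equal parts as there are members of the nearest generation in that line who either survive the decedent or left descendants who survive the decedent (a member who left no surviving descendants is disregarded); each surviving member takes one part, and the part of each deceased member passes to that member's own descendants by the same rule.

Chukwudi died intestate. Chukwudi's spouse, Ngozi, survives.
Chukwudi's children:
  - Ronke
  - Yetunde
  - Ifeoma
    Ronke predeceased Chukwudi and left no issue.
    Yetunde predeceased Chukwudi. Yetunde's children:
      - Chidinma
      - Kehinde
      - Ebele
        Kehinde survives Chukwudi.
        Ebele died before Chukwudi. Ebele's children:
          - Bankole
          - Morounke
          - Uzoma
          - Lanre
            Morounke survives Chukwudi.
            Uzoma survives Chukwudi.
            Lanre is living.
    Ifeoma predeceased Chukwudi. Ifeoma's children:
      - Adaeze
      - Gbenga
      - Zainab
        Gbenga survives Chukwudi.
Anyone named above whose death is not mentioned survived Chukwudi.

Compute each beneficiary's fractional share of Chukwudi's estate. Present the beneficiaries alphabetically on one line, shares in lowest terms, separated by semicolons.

Ngozi, as surviving spouse, takes 2/5.
The remaining 3/5 passes to Chukwudi's descendants per stirpes.
Ronke left no surviving issue, so that branch lapses and is disregarded.
The 3/5 is divided into 2 equal shares of 3/10 among Yetunde, Ifeoma.
Yetunde predeceased; the 3/10 allotted to Yetunde's branch passes to Yetunde's issue by representation.
The 3/10 is divided into 3 equal shares of 1/10 among Chidinma, Kehinde, Ebele.
Chidinma is living and takes 1/10.
Kehinde is living and takes 1/10.
Ebele predeceased; the 1/10 allotted to Ebele's branch passes to Ebele's issue by representation.
The 1/10 is divided into 4 equal shares of 1/40 among Bankole, Morounke, Uzoma, Lanre.
Bankole is living and takes 1/40.
Morounke is living and takes 1/40.
Uzoma is living and takes 1/40.
Lanre is living and takes 1/40.
Ifeoma predeceased; the 3/10 allotted to Ifeoma's branch passes to Ifeoma's issue by representation.
The 3/10 is divided into 3 equal shares of 1/10 among Adaeze, Gbenga, Zainab.
Adaeze is living and takes 1/10.
Gbenga is living and takes 1/10.
Zainab is living and takes 1/10.

Adaeze 1/10; Bankole 1/40; Chidinma 1/10; Gbenga 1/10; Kehinde 1/10; Lanre 1/40; Morounke 1/40; Ngozi 2/5; Uzoma 1/40; Zainab 1/10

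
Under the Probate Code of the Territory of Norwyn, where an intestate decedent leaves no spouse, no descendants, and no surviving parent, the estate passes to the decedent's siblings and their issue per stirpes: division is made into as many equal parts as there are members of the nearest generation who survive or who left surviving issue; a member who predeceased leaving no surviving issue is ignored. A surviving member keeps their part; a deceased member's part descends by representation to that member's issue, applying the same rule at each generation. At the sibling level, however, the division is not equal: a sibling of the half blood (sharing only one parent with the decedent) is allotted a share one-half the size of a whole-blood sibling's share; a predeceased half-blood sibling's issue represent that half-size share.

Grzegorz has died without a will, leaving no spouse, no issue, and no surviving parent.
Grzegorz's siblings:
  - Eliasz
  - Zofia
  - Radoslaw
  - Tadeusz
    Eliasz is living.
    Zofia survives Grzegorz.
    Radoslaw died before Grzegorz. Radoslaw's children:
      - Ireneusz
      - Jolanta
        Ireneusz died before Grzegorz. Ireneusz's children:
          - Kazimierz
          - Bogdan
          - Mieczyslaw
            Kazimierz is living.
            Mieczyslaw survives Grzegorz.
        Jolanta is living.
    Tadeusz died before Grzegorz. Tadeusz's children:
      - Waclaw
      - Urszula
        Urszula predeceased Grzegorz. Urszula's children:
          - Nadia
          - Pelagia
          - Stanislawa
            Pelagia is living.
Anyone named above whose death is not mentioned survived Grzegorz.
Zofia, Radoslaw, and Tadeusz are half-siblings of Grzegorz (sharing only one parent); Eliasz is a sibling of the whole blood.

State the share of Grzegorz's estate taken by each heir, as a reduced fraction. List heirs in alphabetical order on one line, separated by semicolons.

No spouse, descendants, or parent survives, so the estate passes to Grzegorz's siblings per stirpes.
Half-blood siblings count for one-half the weight of whole-blood siblings at the initial division.
Dividing 1 in proportion to weights (total weight 5/2): Eliasz (weight 1) → 2/5; Zofia (weight 1/2) → 1/5; Radoslaw (weight 1/2) → 1/5; Tadeusz (weight 1/2) → 1/5.
Eliasz is living and takes 2/5.
Zofia is living and takes 1/5.
Radoslaw predeceased; the 1/5 allotted to Radoslaw's branch passes to Radoslaw's issue by representation.
The 1/5 is divided into 2 equal shares of 1/10 among Ireneusz, Jolanta.
Ireneusz predeceased; the 1/10 allotted to Ireneusz's branch passes to Ireneusz's issue by representation.
The 1/10 is divided into 3 equal shares of 1/30 among Kazimierz, Bogdan, Mieczyslaw.
Kazimierz is living and takes 1/30.
Bogdan is living and takes 1/30.
Mieczyslaw is living and takes 1/30.
Jolanta is living and takes 1/10.
Tadeusz predeceased; the 1/5 allotted to Tadeusz's branch passes to Tadeusz's issue by representation.
The 1/5 is divided into 2 equal shares of 1/10 among Waclaw, Urszula.
Waclaw is living and takes 1/10.
Urszula predeceased; the 1/10 allotted to Urszula's branch passes to Urszula's issue by representation.
The 1/10 is divided into 3 equal shares of 1/30 among Nadia, Pelagia, Stanislawa.
Nadia is living and takes 1/30.
Pelagia is living and takes 1/30.
Stanislawa is living and takes 1/30.

Bogdan 1/30; Eliasz 2/5; Jolanta 1/10; Kazimierz 1/30; Mieczyslaw 1/30; Nadia 1/30; Pelagia 1/30; Stanislawa 1/30; Waclaw 1/10; Zofia 1/5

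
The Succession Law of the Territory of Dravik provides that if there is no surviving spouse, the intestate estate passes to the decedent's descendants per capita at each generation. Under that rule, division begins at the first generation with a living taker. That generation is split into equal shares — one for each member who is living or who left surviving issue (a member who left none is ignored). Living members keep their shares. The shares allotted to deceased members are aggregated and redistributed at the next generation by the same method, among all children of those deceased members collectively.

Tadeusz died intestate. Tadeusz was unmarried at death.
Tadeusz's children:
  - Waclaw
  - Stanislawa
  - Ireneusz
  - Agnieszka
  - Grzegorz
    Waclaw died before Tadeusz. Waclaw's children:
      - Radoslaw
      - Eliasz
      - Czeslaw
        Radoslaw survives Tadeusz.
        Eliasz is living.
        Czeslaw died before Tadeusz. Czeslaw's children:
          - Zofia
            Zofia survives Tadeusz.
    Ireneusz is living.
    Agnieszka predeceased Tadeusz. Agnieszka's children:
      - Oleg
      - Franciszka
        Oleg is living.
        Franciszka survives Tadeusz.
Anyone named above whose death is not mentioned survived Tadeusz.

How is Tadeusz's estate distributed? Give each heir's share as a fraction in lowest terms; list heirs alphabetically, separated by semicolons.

There is no surviving spouse, so the entire estate passes to Tadeusz's descendants per capita at each generation.
At generation 1 (Waclaw, Stanislawa, Ireneusz, Agnieszka, Grzegorz) there are 5 shares of (1)/5 = 1/5 each.
Living: Stanislawa, Ireneusz, and Grzegorz — each takes 1/5.
Deceased: Waclaw and Agnieszka. Their combined 2/5 is pooled and carried to generation 2.
At generation 2 (Radoslaw, Eliasz, Czeslaw, Oleg, Franciszka) there are 5 shares of (2/5)/5 = 2/25 each.
Living: Radoslaw, Eliasz, Oleg, and Franciszka — each takes 2/25.
Deceased: Czeslaw. That 2/25 share is carried to generation 3.
At generation 3 (Zofia) there are 1 shares of (2/25)/1 = 2/25 each.
Living: Zofia — each takes 2/25.

Eliasz 2/25; Franciszka 2/25; Grzegorz 1/5; Ireneusz 1/5; Oleg 2/25; Radoslaw 2/25; Stanislawa 1/5; Zofia 2/25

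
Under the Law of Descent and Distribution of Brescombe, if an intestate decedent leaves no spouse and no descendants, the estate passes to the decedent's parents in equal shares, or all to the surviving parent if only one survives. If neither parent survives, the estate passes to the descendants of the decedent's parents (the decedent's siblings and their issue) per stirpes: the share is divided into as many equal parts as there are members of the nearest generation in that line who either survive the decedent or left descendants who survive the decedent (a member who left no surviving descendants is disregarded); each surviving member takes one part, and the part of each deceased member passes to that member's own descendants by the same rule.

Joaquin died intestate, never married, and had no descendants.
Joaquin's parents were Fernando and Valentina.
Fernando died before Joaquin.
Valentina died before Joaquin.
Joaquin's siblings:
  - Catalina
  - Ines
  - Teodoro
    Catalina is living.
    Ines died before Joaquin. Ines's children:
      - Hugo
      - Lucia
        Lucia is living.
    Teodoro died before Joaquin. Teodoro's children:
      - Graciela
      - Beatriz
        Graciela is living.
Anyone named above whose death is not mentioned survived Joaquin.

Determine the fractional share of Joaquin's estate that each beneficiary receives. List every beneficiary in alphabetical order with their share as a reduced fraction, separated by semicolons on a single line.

Neither parent survives and there are no descendants, so the estate passes to Joaquin's siblings and their issue per stirpes.
The estate is divided into 3 equal shares of 1/3 among Catalina, Ines, Teodoro.
Catalina is living and takes 1/3.
Ines predeceased; the 1/3 allotted to Ines's branch passes to Ines's issue by representation.
The 1/3 is divided into 2 equal shares of 1/6 among Hugo, Lucia.
Hugo is living and takes 1/6.
Lucia is living and takes 1/6.
Teodoro predeceased; the 1/3 allotted to Teodoro's branch passes to Teodoro's issue by representation.
The 1/3 is divided into 2 equal shares of 1/6 among Graciela, Beatriz.
Graciela is living and takes 1/6.
Beatriz is living and takes 1/6.

Beatriz 1/6; Catalina 1/3; Graciela 1/6; Hugo 1/6; Lucia 1/6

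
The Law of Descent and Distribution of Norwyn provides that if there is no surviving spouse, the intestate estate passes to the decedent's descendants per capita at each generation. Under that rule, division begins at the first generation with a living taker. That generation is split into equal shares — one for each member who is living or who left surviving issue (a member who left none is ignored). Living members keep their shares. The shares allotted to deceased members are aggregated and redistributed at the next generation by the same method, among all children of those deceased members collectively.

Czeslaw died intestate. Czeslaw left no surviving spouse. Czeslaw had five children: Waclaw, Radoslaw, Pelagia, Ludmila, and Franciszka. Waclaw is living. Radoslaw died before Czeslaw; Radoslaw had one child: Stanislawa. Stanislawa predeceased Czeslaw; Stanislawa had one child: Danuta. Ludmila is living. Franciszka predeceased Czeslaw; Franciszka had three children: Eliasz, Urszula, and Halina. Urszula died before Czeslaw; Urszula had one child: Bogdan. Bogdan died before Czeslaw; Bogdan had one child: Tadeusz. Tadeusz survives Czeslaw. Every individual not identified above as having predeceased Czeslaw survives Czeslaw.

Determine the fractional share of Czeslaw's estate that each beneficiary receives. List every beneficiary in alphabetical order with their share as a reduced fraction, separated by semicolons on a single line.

There is no surviving spouse, so the entire estate passes to Czeslaw's descendants per capita at each generation.
At generation 1 (Waclaw, Radoslaw, Pelagia, Ludmila, Franciszka) there are 5 shares of (1)/5 = 1/5 each.
Living: Waclaw, Pelagia, and Ludmila — each takes 1/5.
Deceased: Radoslaw and Franciszka. Their combined 2/5 is pooled and carried to generation 2.
At generation 2 (Stanislawa, Eliasz, Urszula, Halina) there are 4 shares of (2/5)/4 = 1/10 each.
Living: Eliasz and Halina — each takes 1/10.
Deceased: Stanislawa and Urszula. Their combined 1/5 is pooled and carried to generation 3.
At generation 3 (Danuta, Bogdan) there are 2 shares of (1/5)/2 = 1/10 each.
Living: Danuta — each takes 1/10.
Deceased: Bogdan. That 1/10 share is carried to generation 4.
At generation 4 (Tadeusz) there are 1 shares of (1/10)/1 = 1/10 each.
Living: Tadeusz — each takes 1/10.

Danuta 1/10; Eliasz 1/10; Halina 1/10; Ludmila 1/5; Pelagia 1/5; Tadeusz 1/10; Waclaw 1/5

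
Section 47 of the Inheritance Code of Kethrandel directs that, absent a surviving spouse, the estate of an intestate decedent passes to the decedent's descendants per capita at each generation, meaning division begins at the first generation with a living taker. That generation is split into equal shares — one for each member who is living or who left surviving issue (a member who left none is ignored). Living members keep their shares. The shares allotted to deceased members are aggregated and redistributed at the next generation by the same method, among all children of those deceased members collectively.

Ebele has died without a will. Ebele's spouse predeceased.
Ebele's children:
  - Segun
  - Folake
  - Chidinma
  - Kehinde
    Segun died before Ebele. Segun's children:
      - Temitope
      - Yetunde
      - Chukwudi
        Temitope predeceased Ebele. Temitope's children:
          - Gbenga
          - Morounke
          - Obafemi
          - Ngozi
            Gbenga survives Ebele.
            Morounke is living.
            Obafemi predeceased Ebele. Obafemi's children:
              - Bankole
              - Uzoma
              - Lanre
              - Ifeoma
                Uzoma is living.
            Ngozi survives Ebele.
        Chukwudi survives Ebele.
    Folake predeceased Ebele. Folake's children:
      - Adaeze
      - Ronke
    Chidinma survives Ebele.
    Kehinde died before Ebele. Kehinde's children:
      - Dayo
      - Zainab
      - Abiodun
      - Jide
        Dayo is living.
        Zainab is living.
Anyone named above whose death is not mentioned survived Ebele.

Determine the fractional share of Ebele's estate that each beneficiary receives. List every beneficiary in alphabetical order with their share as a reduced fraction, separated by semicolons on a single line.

Abiodun 1/12; Adaeze 1/12; Bankole 1/192; Chidinma 1/4; Chukwudi 1/12; Dayo 1/12; Gbenga 1/48; Ifeoma 1/192; Jide 1/12; Lanre 1/192; Morounke 1/48; Ngozi 1/48; Ronke 1/12; Uzoma 1/192; Yetunde 1/12; Zainab 1/12

There is no surviving spouse, so the entire estate passes to Ebele's descendants per capita at each generation.
At generation 1 (Segun, Folake, Chidinma, Kehinde) there are 4 shares of (1)/4 = 1/4 each.
Living: Chidinma — each takes 1/4.
Deceased: Segun, Folake, and Kehinde. Their combined 3/4 is pooled and carried to generation 2.
At generation 2 (Temitope, Yetunde, Chukwudi, Adaeze, Ronke, Dayo, Zainab, Abiodun, Jide) there are 9 shares of (3/4)/9 = 1/12 each.
Living: Yetunde, Chukwudi, Adaeze, Ronke, Dayo, Zainab, Abiodun, and Jide — each takes 1/12.
Deceased: Temitope. That 1/12 share is carried to generation 3.
At generation 3 (Gbenga, Morounke, Obafemi, Ngozi) there are 4 shares of (1/12)/4 = 1/48 each.
Living: Gbenga, Morounke, and Ngozi — each takes 1/48.
Deceased: Obafemi. That 1/48 share is carried to generation 4.
At generation 4 (Bankole, Uzoma, Lanre, Ifeoma) there are 4 shares of (1/48)/4 = 1/192 each.
Living: Bankole, Uzoma, Lanre, and Ifeoma — each takes 1/192.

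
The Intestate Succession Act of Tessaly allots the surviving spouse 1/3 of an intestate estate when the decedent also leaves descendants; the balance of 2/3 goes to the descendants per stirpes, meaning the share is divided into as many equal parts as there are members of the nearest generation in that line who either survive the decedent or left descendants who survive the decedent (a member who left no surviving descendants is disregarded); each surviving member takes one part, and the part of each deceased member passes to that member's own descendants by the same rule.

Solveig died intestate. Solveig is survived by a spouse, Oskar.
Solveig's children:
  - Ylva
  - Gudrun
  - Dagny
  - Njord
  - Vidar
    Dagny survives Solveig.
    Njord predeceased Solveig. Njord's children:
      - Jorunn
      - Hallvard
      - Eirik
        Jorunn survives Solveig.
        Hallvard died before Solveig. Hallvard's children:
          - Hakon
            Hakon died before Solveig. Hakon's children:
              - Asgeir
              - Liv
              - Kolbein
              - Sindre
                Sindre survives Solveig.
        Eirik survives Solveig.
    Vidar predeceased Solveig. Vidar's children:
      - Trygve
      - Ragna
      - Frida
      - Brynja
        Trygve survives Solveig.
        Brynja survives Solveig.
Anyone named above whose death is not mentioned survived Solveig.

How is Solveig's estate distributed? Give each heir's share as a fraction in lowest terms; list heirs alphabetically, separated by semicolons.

Asgeir 1/90; Brynja 1/30; Dagny 2/15; Eirik 2/45; Frida 1/30; Gudrun 2/15; Jorunn 2/45; Kolbein 1/90; Liv 1/90; Oskar 1/3; Ragna 1/30; Sindre 1/90; Trygve 1/30; Ylva 2/15

Oskar, as surviving spouse, takes 1/3.
The remaining 2/3 passes to Solveig's descendants per stirpes.
The 2/3 is divided into 5 equal shares of 2/15 among Ylva, Gudrun, Dagny, Njord, Vidar.
Ylva is living and takes 2/15.
Gudrun is living and takes 2/15.
Dagny is living and takes 2/15.
Njord predeceased; the 2/15 allotted to Njord's branch passes to Njord's issue by representation.
The 2/15 is divided into 3 equal shares of 2/45 among Jorunn, Hallvard, Eirik.
Jorunn is living and takes 2/45.
Hallvard predeceased; the 2/45 allotted to Hallvard's branch passes to Hallvard's issue by representation.
Hakon's line is the sole branch at this level, so the full 2/45 passes to Hakon's issue by representation.
The 2/45 is divided into 4 equal shares of 1/90 among Asgeir, Liv, Kolbein, Sindre.
Asgeir is living and takes 1/90.
Liv is living and takes 1/90.
Kolbein is living and takes 1/90.
Sindre is living and takes 1/90.
Eirik is living and takes 2/45.
Vidar predeceased; the 2/15 allotted to Vidar's branch passes to Vidar's issue by representation.
The 2/15 is divided into 4 equal shares of 1/30 among Trygve, Ragna, Frida, Brynja.
Trygve is living and takes 1/30.
Ragna is living and takes 1/30.
Frida is living and takes 1/30.
Brynja is living and takes 1/30.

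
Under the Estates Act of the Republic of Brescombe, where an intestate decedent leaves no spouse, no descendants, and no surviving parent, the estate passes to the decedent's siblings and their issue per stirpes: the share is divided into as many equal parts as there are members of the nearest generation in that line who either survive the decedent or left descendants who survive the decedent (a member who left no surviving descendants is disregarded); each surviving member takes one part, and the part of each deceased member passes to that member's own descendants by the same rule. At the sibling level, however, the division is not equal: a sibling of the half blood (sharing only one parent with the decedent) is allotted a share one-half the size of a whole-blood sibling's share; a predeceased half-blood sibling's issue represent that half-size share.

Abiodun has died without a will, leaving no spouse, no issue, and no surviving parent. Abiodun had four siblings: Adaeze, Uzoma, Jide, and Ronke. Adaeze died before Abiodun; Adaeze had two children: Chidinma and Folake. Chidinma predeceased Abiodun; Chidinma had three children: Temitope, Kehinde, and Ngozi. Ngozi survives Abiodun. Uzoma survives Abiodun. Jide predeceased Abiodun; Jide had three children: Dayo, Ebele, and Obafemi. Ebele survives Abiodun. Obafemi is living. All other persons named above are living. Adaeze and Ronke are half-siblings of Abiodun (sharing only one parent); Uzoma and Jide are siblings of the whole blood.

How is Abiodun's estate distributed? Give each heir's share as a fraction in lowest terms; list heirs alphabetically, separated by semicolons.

Dayo 1/9; Ebele 1/9; Folake 1/12; Kehinde 1/36; Ngozi 1/36; Obafemi 1/9; Ronke 1/6; Temitope 1/36; Uzoma 1/3

No spouse, descendants, or parent survives, so the estate passes to Abiodun's siblings per stirpes.
Half-blood siblings count for one-half the weight of whole-blood siblings at the initial division.
Dividing 1 in proportion to weights (total weight 3): Adaeze (weight 1/2) → 1/6; Uzoma (weight 1) → 1/3; Jide (weight 1) → 1/3; Ronke (weight 1/2) → 1/6.
Adaeze predeceased; the 1/6 allotted to Adaeze's branch passes to Adaeze's issue by representation.
The 1/6 is divided into 2 equal shares of 1/12 among Chidinma, Folake.
Chidinma predeceased; the 1/12 allotted to Chidinma's branch passes to Chidinma's issue by representation.
The 1/12 is divided into 3 equal shares of 1/36 among Temitope, Kehinde, Ngozi.
Temitope is living and takes 1/36.
Kehinde is living and takes 1/36.
Ngozi is living and takes 1/36.
Folake is living and takes 1/12.
Uzoma is living and takes 1/3.
Jide predeceased; the 1/3 allotted to Jide's branch passes to Jide's issue by representation.
The 1/3 is divided into 3 equal shares of 1/9 among Dayo, Ebele, Obafemi.
Dayo is living and takes 1/9.
Ebele is living and takes 1/9.
Obafemi is living and takes 1/9.
Ronke is living and takes 1/6.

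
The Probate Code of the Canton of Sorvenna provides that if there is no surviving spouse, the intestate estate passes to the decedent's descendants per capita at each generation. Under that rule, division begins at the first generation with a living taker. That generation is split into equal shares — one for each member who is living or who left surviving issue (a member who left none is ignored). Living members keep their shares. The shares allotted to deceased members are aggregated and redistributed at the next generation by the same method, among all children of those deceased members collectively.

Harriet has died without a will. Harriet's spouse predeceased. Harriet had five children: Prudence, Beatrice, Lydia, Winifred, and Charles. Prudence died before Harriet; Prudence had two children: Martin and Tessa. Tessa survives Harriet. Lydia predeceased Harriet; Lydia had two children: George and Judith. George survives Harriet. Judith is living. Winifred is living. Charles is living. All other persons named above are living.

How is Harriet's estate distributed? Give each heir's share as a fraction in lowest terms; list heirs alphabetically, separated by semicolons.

Beatrice 1/5; Charles 1/5; George 1/10; Judith 1/10; Martin 1/10; Tessa 1/10; Winifred 1/5

There is no surviving spouse, so the entire estate passes to Harriet's descendants per capita at each generation.
At generation 1 (Prudence, Beatrice, Lydia, Winifred, Charles) there are 5 shares of (1)/5 = 1/5 each.
Living: Beatrice, Winifred, and Charles — each takes 1/5.
Deceased: Prudence and Lydia. Their combined 2/5 is pooled and carried to generation 2.
At generation 2 (Martin, Tessa, George, Judith) there are 4 shares of (2/5)/4 = 1/10 each.
Living: Martin, Tessa, George, and Judith — each takes 1/10.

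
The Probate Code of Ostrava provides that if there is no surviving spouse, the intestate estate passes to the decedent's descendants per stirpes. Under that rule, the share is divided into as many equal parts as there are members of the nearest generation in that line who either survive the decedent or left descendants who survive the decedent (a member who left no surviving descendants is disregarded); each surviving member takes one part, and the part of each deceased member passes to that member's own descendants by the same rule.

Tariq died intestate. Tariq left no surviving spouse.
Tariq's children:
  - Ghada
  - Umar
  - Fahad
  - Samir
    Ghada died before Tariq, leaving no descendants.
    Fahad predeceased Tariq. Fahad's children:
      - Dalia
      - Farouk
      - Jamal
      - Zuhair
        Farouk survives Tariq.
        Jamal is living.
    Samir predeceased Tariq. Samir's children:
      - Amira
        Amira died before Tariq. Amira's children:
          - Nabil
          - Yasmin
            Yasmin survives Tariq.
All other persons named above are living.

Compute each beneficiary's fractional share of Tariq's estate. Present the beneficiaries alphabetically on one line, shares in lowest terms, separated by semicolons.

There is no surviving spouse, so the entire estate passes to Tariq's descendants per stirpes.
Ghada left no surviving issue, so that branch lapses and is disregarded.
The estate is divided into 3 equal shares of 1/3 among Umar, Fahad, Samir.
Umar is living and takes 1/3.
Fahad predeceased; the 1/3 allotted to Fahad's branch passes to Fahad's issue by representation.
The 1/3 is divided into 4 equal shares of 1/12 among Dalia, Farouk, Jamal, Zuhair.
Dalia is living and takes 1/12.
Farouk is living and takes 1/12.
Jamal is living and takes 1/12.
Zuhair is living and takes 1/12.
Samir predeceased; the 1/3 allotted to Samir's branch passes to Samir's issue by representation.
Amira's line is the sole branch at this level, so the full 1/3 passes to Amira's issue by representation.
The 1/3 is divided into 2 equal shares of 1/6 among Nabil, Yasmin.
Nabil is living and takes 1/6.
Yasmin is living and takes 1/6.

Dalia 1/12; Farouk 1/12; Jamal 1/12; Nabil 1/6; Umar 1/3; Yasmin 1/6; Zuhair 1/12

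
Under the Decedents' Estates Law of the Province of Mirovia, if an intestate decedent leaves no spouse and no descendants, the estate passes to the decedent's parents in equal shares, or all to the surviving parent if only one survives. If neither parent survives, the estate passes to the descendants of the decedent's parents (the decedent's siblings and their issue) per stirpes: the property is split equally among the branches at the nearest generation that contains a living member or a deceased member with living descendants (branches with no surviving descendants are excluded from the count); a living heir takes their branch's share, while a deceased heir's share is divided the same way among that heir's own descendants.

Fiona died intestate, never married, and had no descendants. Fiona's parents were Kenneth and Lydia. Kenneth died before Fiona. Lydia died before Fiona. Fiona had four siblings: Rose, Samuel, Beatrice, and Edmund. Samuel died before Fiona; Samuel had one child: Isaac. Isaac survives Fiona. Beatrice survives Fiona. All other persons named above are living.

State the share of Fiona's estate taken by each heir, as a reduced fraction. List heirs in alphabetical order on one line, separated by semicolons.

Neither parent survives and there are no descendants, so the estate passes to Fiona's siblings and their issue per stirpes.
The estate is divided into 4 equal shares of 1/4 among Rose, Samuel, Beatrice, Edmund.
Rose is living and takes 1/4.
Samuel predeceased; the 1/4 allotted to Samuel's branch passes to Samuel's issue by representation.
Isaac is the sole taker at this level and receives the full 1/4.
Beatrice is living and takes 1/4.
Edmund is living and takes 1/4.

Beatrice 1/4; Edmund 1/4; Isaac 1/4; Rose 1/4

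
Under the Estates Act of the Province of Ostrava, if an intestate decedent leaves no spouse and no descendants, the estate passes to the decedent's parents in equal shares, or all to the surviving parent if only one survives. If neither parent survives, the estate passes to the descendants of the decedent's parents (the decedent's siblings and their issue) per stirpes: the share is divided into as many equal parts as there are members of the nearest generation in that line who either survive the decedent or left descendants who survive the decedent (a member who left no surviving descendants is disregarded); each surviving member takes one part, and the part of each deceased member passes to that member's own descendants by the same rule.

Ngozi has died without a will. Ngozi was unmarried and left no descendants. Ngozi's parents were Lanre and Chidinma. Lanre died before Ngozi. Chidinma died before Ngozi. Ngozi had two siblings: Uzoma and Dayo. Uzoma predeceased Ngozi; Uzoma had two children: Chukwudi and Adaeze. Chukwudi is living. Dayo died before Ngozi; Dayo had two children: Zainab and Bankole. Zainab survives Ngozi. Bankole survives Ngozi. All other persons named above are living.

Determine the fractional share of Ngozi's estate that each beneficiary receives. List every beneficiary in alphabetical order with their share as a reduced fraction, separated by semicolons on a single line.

Neither parent survives and there are no descendants, so the estate passes to Ngozi's siblings and their issue per stirpes.
The estate is divided into 2 equal shares of 1/2 among Uzoma, Dayo.
Uzoma predeceased; the 1/2 allotted to Uzoma's branch passes to Uzoma's issue by representation.
The 1/2 is divided into 2 equal shares of 1/4 among Chukwudi, Adaeze.
Chukwudi is living and takes 1/4.
Adaeze is living and takes 1/4.
Dayo predeceased; the 1/2 allotted to Dayo's branch passes to Dayo's issue by representation.
The 1/2 is divided into 2 equal shares of 1/4 among Zainab, Bankole.
Zainab is living and takes 1/4.
Bankole is living and takes 1/4.

Adaeze 1/4; Bankole 1/4; Chukwudi 1/4; Zainab 1/4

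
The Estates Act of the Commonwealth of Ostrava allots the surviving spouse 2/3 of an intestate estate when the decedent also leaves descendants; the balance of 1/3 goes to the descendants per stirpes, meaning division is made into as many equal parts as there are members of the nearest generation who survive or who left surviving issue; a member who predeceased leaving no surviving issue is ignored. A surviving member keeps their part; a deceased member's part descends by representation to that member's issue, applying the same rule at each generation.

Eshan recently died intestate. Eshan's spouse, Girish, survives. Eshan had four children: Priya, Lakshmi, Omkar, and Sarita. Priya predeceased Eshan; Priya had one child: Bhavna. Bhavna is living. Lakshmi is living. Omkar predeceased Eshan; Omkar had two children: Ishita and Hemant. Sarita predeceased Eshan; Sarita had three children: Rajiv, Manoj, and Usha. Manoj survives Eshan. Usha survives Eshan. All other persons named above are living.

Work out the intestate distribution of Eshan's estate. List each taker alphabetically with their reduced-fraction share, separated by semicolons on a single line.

Bhavna 1/12; Girish 2/3; Hemant 1/24; Ishita 1/24; Lakshmi 1/12; Manoj 1/36; Rajiv 1/36; Usha 1/36

Girish, as surviving spouse, takes 2/3.
The remaining 1/3 passes to Eshan's descendants per stirpes.
The 1/3 is divided into 4 equal shares of 1/12 among Priya, Lakshmi, Omkar, Sarita.
Priya predeceased; the 1/12 allotted to Priya's branch passes to Priya's issue by representation.
Bhavna is the sole taker at this level and receives the full 1/12.
Lakshmi is living and takes 1/12.
Omkar predeceased; the 1/12 allotted to Omkar's branch passes to Omkar's issue by representation.
The 1/12 is divided into 2 equal shares of 1/24 among Ishita, Hemant.
Ishita is living and takes 1/24.
Hemant is living and takes 1/24.
Sarita predeceased; the 1/12 allotted to Sarita's branch passes to Sarita's issue by representation.
The 1/12 is divided into 3 equal shares of 1/36 among Rajiv, Manoj, Usha.
Rajiv is living and takes 1/36.
Manoj is living and takes 1/36.
Usha is living and takes 1/36.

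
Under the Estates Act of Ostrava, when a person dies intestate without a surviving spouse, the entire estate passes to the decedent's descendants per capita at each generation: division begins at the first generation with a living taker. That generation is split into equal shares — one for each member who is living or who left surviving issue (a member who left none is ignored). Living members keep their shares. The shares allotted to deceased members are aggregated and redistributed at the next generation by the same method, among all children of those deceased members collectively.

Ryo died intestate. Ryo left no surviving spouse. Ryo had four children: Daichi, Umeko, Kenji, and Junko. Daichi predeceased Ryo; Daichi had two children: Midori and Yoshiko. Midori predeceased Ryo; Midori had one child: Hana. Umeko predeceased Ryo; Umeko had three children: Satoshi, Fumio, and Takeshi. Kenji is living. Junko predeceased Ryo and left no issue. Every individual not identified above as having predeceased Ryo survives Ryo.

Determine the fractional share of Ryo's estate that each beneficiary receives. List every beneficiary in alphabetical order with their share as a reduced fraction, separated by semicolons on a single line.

There is no surviving spouse, so the entire estate passes to Ryo's descendants per capita at each generation.
At generation 1 (Daichi, Umeko, Kenji) there are 3 shares of (1)/3 = 1/3 each.
Living: Kenji — each takes 1/3.
Deceased: Daichi and Umeko. Their combined 2/3 is pooled and carried to generation 2.
At generation 2 (Midori, Yoshiko, Satoshi, Fumio, Takeshi) there are 5 shares of (2/3)/5 = 2/15 each.
Living: Yoshiko, Satoshi, Fumio, and Takeshi — each takes 2/15.
Deceased: Midori. That 2/15 share is carried to generation 3.
At generation 3 (Hana) there are 1 shares of (2/15)/1 = 2/15 each.
Living: Hana — each takes 2/15.

Fumio 2/15; Hana 2/15; Kenji 1/3; Satoshi 2/15; Takeshi 2/15; Yoshiko 2/15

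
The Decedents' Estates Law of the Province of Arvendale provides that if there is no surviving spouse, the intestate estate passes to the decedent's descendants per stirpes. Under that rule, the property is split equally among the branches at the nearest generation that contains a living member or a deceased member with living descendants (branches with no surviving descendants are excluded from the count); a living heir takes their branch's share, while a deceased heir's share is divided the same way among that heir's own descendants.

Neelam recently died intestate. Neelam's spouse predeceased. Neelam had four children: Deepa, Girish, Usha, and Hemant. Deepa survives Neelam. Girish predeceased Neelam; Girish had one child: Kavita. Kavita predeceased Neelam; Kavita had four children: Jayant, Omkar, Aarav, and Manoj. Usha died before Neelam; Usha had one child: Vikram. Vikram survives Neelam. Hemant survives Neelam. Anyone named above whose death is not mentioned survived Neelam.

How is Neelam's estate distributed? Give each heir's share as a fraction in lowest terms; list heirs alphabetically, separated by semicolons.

There is no surviving spouse, so the entire estate passes to Neelam's descendants per stirpes.
The estate is divided into 4 equal shares of 1/4 among Deepa, Girish, Usha, Hemant.
Deepa is living and takes 1/4.
Girish predeceased; the 1/4 allotted to Girish's branch passes to Girish's issue by representation.
Kavita's line is the sole branch at this level, so the full 1/4 passes to Kavita's issue by representation.
The 1/4 is divided into 4 equal shares of 1/16 among Jayant, Omkar, Aarav, Manoj.
Jayant is living and takes 1/16.
Omkar is living and takes 1/16.
Aarav is living and takes 1/16.
Manoj is living and takes 1/16.
Usha predeceased; the 1/4 allotted to Usha's branch passes to Usha's issue by representation.
Vikram is the sole taker at this level and receives the full 1/4.
Hemant is living and takes 1/4.

Aarav 1/16; Deepa 1/4; Hemant 1/4; Jayant 1/16; Manoj 1/16; Omkar 1/16; Vikram 1/4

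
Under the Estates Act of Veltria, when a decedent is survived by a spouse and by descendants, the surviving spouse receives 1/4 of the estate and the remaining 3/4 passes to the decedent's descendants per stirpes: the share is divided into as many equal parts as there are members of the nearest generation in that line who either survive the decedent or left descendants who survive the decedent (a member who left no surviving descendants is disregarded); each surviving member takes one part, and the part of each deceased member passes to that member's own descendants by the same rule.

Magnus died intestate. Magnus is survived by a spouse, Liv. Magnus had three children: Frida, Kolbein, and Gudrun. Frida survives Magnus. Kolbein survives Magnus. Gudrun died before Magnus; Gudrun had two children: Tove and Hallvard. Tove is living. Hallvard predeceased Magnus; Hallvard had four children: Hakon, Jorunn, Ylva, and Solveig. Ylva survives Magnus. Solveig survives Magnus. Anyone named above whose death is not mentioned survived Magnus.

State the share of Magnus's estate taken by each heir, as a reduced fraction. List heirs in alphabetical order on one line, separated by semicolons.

Liv, as surviving spouse, takes 1/4.
The remaining 3/4 passes to Magnus's descendants per stirpes.
The 3/4 is divided into 3 equal shares of 1/4 among Frida, Kolbein, Gudrun.
Frida is living and takes 1/4.
Kolbein is living and takes 1/4.
Gudrun predeceased; the 1/4 allotted to Gudrun's branch passes to Gudrun's issue by representation.
The 1/4 is divided into 2 equal shares of 1/8 among Tove, Hallvard.
Tove is living and takes 1/8.
Hallvard predeceased; the 1/8 allotted to Hallvard's branch passes to Hallvard's issue by representation.
The 1/8 is divided into 4 equal shares of 1/32 among Hakon, Jorunn, Ylva, Solveig.
Hakon is living and takes 1/32.
Jorunn is living and takes 1/32.
Ylva is living and takes 1/32.
Solveig is living and takes 1/32.

Frida 1/4; Hakon 1/32; Jorunn 1/32; Kolbein 1/4; Liv 1/4; Solveig 1/32; Tove 1/8; Ylva 1/32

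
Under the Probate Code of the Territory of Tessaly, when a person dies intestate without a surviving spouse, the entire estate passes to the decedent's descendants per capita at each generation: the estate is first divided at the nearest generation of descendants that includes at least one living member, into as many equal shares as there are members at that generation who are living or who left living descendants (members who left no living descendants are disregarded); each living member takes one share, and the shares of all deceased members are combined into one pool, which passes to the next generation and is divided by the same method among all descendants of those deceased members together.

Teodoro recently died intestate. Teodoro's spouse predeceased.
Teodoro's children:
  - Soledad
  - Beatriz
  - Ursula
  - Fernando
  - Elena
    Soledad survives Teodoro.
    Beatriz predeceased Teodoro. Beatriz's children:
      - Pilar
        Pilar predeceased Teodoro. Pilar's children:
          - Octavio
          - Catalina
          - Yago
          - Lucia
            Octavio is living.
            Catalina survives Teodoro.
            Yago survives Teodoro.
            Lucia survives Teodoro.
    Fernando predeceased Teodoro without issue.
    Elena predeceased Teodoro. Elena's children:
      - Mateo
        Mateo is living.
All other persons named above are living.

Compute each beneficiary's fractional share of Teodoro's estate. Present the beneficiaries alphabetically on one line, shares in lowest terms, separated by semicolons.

There is no surviving spouse, so the entire estate passes to Teodoro's descendants per capita at each generation.
At generation 1 (Soledad, Beatriz, Ursula, Elena) there are 4 shares of (1)/4 = 1/4 each.
Living: Soledad and Ursula — each takes 1/4.
Deceased: Beatriz and Elena. Their combined 1/2 is pooled and carried to generation 2.
At generation 2 (Pilar, Mateo) there are 2 shares of (1/2)/2 = 1/4 each.
Living: Mateo — each takes 1/4.
Deceased: Pilar. That 1/4 share is carried to generation 3.
At generation 3 (Octavio, Catalina, Yago, Lucia) there are 4 shares of (1/4)/4 = 1/16 each.
Living: Octavio, Catalina, Yago, and Lucia — each takes 1/16.

Catalina 1/16; Lucia 1/16; Mateo 1/4; Octavio 1/16; Soledad 1/4; Ursula 1/4; Yago 1/16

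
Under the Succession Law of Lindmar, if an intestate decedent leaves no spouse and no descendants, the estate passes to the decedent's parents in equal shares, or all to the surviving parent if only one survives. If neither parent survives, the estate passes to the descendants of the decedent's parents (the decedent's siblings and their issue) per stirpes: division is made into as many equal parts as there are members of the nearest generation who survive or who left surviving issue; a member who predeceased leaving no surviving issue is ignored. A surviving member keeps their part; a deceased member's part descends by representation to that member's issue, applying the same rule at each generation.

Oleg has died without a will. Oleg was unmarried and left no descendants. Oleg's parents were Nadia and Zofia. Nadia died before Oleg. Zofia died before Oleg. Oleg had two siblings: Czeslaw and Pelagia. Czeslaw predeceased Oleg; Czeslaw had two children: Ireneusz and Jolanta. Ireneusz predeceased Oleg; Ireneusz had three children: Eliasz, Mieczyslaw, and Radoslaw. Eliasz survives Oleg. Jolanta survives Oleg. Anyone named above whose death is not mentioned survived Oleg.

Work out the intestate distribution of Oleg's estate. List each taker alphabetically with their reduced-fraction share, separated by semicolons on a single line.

Neither parent survives and there are no descendants, so the estate passes to Oleg's siblings and their issue per stirpes.
The estate is divided into 2 equal shares of 1/2 among Czeslaw, Pelagia.
Czeslaw predeceased; the 1/2 allotted to Czeslaw's branch passes to Czeslaw's issue by representation.
The 1/2 is divided into 2 equal shares of 1/4 among Ireneusz, Jolanta.
Ireneusz predeceased; the 1/4 allotted to Ireneusz's branch passes to Ireneusz's issue by representation.
The 1/4 is divided into 3 equal shares of 1/12 among Eliasz, Mieczyslaw, Radoslaw.
Eliasz is living and takes 1/12.
Mieczyslaw is living and takes 1/12.
Radoslaw is living and takes 1/12.
Jolanta is living and takes 1/4.
Pelagia is living and takes 1/2.

Eliasz 1/12; Jolanta 1/4; Mieczyslaw 1/12; Pelagia 1/2; Radoslaw 1/12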